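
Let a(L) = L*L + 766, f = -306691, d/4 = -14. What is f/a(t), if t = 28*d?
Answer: -306691/2459390 ≈ -0.12470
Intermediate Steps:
d = -56 (d = 4*(-14) = -56)
t = -1568 (t = 28*(-56) = -1568)
a(L) = 766 + L² (a(L) = L² + 766 = 766 + L²)
f/a(t) = -306691/(766 + (-1568)²) = -306691/(766 + 2458624) = -306691/2459390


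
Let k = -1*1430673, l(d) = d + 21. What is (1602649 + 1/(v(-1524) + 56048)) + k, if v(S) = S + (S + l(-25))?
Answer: 9114040097/52996 ≈ 1.7198e+5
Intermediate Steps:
l(d) = 21 + d
k = -1430673
v(S) = -4 + 2*S (v(S) = S + (S + (21 - 25)) = S + (S - 4) = S + (-4 + S) = -4 + 2*S)
(1602649 + 1/(v(-1524) + 56048)) + k = (1602649 + 1/((-4 + 2*(-1524)) + 56048)) - 1430673 = (1602649 + 1/((-4 - 3048) + 56048)) - 1430673 = (1602649 + 1/(-3052 + 56048)) - 1430673 = (1602649 + 1/52996) - 1430673 = 84933986405/52996 - 1430673 = 9114040097/52996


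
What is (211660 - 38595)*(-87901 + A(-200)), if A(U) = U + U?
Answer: -15281812565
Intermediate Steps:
A(U) = 2*U
(211660 - 38595)*(-87901 + A(-200)) = (211660 - 38595)*(-87901 + 2*(-200)) = 173065*(-87901 - 400) = 173065*(-88301) = -15281812565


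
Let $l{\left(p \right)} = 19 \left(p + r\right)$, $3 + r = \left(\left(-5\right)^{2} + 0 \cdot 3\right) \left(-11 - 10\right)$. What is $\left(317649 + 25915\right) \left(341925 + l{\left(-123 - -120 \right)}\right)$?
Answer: $114006903504$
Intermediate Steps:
$r = -528$ ($r = -3 + \left(\left(-5\right)^{2} + 0 \cdot 3\right) \left(-11 - 10\right) = -3 + \left(25 + 0\right) \left(-21\right) = -3 + 25 \left(-21\right) = -3 - 525 = -528$)
$l{\left(p \right)} = -10032 + 19 p$ ($l{\left(p \right)} = 19 \left(p - 528\right) = 19 \left(-528 + p\right) = -10032 + 19 p$)
$\left(317649 + 25915\right) \left(341925 + l{\left(-123 - -120 \right)}\right) = \left(317649 + 25915\right) \left(341925 - \left(10032 - 19 \left(-123 - -120\right)\right)\right) = 343564 \left(341925 - \left(10032 - 19 \left(-123 + 120\right)\right)\right) = 343564 \left(341925 + \left(-10032 + 19 \left(-3\right)\right)\right) = 343564 \left(341925 - 10089\right) = 343564 \cdot 331836 = 114006903504$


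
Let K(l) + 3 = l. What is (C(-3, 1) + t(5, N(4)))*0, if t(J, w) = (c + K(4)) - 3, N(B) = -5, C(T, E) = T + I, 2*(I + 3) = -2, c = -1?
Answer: 0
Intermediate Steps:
K(l) = -3 + l
I = -4 (I = -3 + (½)*(-2) = -3 - 1 = -4)
C(T, E) = -4 + T (C(T, E) = T - 4 = -4 + T)
t(J, w) = -3 (t(J, w) = (-1 + (-3 + 4)) - 3 = (-1 + 1) - 3 = 0 - 3 = -3)
(C(-3, 1) + t(5, N(4)))*0 = ((-4 - 3) - 3)*0 = (-7 - 3)*0 = -10*0 = 0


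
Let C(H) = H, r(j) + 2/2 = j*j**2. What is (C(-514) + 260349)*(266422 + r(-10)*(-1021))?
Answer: 334782586905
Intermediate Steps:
r(j) = -1 + j**3 (r(j) = -1 + j*j**2 = -1 + j**3)
(C(-514) + 260349)*(266422 + r(-10)*(-1021)) = (-514 + 260349)*(266422 + (-1 + (-10)**3)*(-1021)) = 259835*(266422 + (-1 - 1000)*(-1021)) = 259835*(266422 - 1001*(-1021)) = 259835*(266422 + 1022021) = 259835*1288443 = 334782586905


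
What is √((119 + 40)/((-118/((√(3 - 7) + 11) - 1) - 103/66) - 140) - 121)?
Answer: √(-214023429142836649765 - 27057473787289770*I)/1324281265 ≈ 0.00069831 - 11.047*I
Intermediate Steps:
√((119 + 40)/((-118/((√(3 - 7) + 11) - 1) - 103/66) - 140) - 121) = √(159/((-118/((√(-4) + 11) - 1) - 103*1/66) - 140) - 121) = √(159/((-118/((2*I + 11) - 1) - 103/66) - 140) - 121) = √(159/((-118/((11 + 2*I) - 1) - 103/66) - 140) - 121) = √(159/((-118*(10 - 2*I)/104 - 103/66) - 140) - 121) = √(159/((-59*(10 - 2*I)/52 - 103/66) - 140) - 121) = √(159/((-103/66 - 59*(10 - 2*I)/52) - 140) - 121) = √(159/(-9343/66 - 59*(10 - 2*I)/52) - 121) = √(-121 + 159/(-9343/66 - 59*(10 - 2*I)/52))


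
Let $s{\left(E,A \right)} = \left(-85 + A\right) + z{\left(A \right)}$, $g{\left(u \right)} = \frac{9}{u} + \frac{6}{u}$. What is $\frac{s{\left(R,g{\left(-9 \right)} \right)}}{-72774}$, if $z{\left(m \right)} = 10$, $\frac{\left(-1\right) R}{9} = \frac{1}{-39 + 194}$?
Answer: $\frac{115}{109161} \approx 0.0010535$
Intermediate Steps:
$R = - \frac{9}{155}$ ($R = - \frac{9}{-39 + 194} = - \frac{9}{155} \approx -0.058065$)
$g{\left(u \right)} = \frac{15}{u}$
$s{\left(E,A \right)} = -75 + A$ ($s{\left(E,A \right)} = \left(-85 + A\right) + 10 = -75 + A$)
$\frac{s{\left(R,g{\left(-9 \right)} \right)}}{-72774} = \frac{-75 + \frac{15}{-9}}{-72774} = \left(-75 + 15 \left(- \frac{1}{9}\right)\right) \left(- \frac{1}{72774}\right) = \left(-75 - \frac{5}{3}\right) \left(- \frac{1}{72774}\right) = \left(- \frac{230}{3}\right) \left(- \frac{1}{72774}\right) = \frac{115}{109161}$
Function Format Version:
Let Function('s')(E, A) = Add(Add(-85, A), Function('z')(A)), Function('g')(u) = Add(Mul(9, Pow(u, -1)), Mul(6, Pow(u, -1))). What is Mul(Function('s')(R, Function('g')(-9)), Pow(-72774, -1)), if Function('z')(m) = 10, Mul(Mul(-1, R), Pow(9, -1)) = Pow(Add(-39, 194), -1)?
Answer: Rational(115, 109161) ≈ 0.0010535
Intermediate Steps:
R = Rational(-9, 155) (R = Mul(-9, Pow(Add(-39, 194), -1)) = Mul(-9, Pow(155, -1)) = Mul(-9, Rational(1, 155)) = Rational(-9, 155) ≈ -0.058065)
Function('g')(u) = Mul(15, Pow(u, -1))
Function('s')(E, A) = Add(-75, A) (Function('s')(E, A) = Add(Add(-85, A), 10) = Add(-75, A))
Mul(Function('s')(R, Function('g')(-9)), Pow(-72774, -1)) = Mul(Add(-75, Mul(15, Pow(-9, -1))), Pow(-72774, -1)) = Mul(Add(-75, Mul(15, Rational(-1, 9))), Rational(-1, 72774)) = Mul(Add(-75, Rational(-5, 3)), Rational(-1, 72774)) = Mul(Rational(-230, 3), Rational(-1, 72774)) = Rational(115, 109161)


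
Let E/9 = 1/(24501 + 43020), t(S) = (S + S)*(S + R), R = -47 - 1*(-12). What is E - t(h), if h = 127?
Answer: -525943573/22507 ≈ -23368.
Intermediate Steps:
R = -35 (R = -47 + 12 = -35)
t(S) = 2*S*(-35 + S) (t(S) = (S + S)*(S - 35) = (2*S)*(-35 + S) = 2*S*(-35 + S))
E = 3/22507 (E = 9/(24501 + 43020) = 9/67521 = 9*(1/67521) = 3/22507 ≈ 0.00013329)
E - t(h) = 3/22507 - 2*127*(-35 + 127) = 3/22507 - 2*127*92 = 3/22507 - 1*23368 = 3/22507 - 23368 = -525943573/22507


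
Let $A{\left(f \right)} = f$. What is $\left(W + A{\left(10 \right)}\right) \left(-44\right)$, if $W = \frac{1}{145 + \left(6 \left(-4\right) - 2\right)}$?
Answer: $- \frac{52404}{119} \approx -440.37$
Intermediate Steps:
$W = \frac{1}{119}$ ($W = \frac{1}{145 - 26} = \frac{1}{119} \approx 0.0084034$)
$\left(W + A{\left(10 \right)}\right) \left(-44\right) = \left(\frac{1}{119} + 10\right) \left(-44\right) = \frac{1191}{119} \left(-44\right) = - \frac{52404}{119}$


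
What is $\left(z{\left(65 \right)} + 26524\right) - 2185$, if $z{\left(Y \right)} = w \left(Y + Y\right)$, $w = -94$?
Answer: $12119$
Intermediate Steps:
$z{\left(Y \right)} = - 188 Y$ ($z{\left(Y \right)} = - 94 \left(Y + Y\right) = - 94 \cdot 2 Y = - 188 Y$)
$\left(z{\left(65 \right)} + 26524\right) - 2185 = \left(\left(-188\right) 65 + 26524\right) - 2185 = \left(-12220 + 26524\right) - 2185 = 14304 - 2185 = 12119$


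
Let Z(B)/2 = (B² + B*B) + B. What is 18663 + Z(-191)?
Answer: 164205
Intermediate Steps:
Z(B) = 2*B + 4*B² (Z(B) = 2*((B² + B*B) + B) = 2*((B² + B²) + B) = 2*(2*B² + B) = 2*(B + 2*B²) = 2*B + 4*B²)
18663 + Z(-191) = 18663 + 2*(-191)*(1 + 2*(-191)) = 18663 + 2*(-191)*(1 - 382) = 18663 + 2*(-191)*(-381) = 18663 + 145542 = 164205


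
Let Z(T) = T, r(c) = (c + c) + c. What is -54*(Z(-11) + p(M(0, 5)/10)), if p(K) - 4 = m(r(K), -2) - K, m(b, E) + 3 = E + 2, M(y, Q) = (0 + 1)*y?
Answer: 540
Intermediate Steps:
M(y, Q) = y (M(y, Q) = 1*y = y)
r(c) = 3*c (r(c) = 2*c + c = 3*c)
m(b, E) = -1 + E (m(b, E) = -3 + (E + 2) = -3 + (2 + E) = -1 + E)
p(K) = 1 - K (p(K) = 4 + ((-1 - 2) - K) = 4 + (-3 - K) = 1 - K)
-54*(Z(-11) + p(M(0, 5)/10)) = -54*(-11 + (1 - 0/10)) = -54*(-11 + (1 - 1*0)) = -54*(-11 + (1 + 0)) = -54*(-11 + 1) = -54*(-10) = 540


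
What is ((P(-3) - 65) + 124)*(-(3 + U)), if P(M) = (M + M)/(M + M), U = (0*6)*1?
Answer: -180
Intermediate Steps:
U = 0 (U = 0*1 = 0)
P(M) = 1 (P(M) = (2*M)/((2*M)) = (2*M)*(1/(2*M)) = 1)
((P(-3) - 65) + 124)*(-(3 + U)) = ((1 - 65) + 124)*(-(3 + 0)) = (-64 + 124)*(-1*3) = 60*(-3) = -180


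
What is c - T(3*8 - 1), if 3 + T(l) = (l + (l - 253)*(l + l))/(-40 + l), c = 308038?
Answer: 307420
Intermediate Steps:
T(l) = -3 + (l + 2*l*(-253 + l))/(-40 + l) (T(l) = -3 + (l + (l - 253)*(l + l))/(-40 + l) = -3 + (l + (-253 + l)*(2*l))/(-40 + l) = -3 + (l + 2*l*(-253 + l))/(-40 + l))
c - T(3*8 - 1) = 308038 - 2*(60 + (3*8 - 1)**2 - 254*(3*8 - 1))/(-40 + (3*8 - 1)) = 308038 - 2*(60 + (24 - 1)**2 - 254*(24 - 1))/(-40 + (24 - 1)) = 308038 - 2*(60 + 23**2 - 254*23)/(-40 + 23) = 308038 - 2*(60 + 529 - 5842)/(-17) = 308038 - 2*(-1)*(-5253)/17 = 308038 - 1*618 = 308038 - 618 = 307420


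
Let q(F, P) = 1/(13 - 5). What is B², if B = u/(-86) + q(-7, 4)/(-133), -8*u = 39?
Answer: 26020201/8372982016 ≈ 0.0031076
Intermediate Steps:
q(F, P) = ⅛ (q(F, P) = 1/8 = ⅛)
u = -39/8 (u = -⅛*39 = -39/8 ≈ -4.8750)
B = 5101/91504 (B = -39/8/(-86) + (⅛)/(-133) = -39/8*(-1/86) + (⅛)*(-1/133) = 39/688 - 1/1064 = 5101/91504 ≈ 0.055746)
B² = (5101/91504)² = 26020201/8372982016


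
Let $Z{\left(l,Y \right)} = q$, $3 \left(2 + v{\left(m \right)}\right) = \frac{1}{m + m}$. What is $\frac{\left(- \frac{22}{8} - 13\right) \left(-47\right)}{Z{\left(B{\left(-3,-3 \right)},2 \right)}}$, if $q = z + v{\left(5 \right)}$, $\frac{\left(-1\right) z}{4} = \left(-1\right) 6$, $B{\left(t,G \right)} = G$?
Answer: $\frac{44415}{1322} \approx 33.597$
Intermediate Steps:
$v{\left(m \right)} = -2 + \frac{1}{6 m}$ ($v{\left(m \right)} = -2 + \frac{1}{3 \left(m + m\right)} = -2 + \frac{1}{3 \cdot 2 m} = -2 + \frac{\frac{1}{2} \frac{1}{m}}{3} = -2 + \frac{1}{6 m}$)
$z = 24$ ($z = - 4 \left(\left(-1\right) 6\right) = \left(-4\right) \left(-6\right) = 24$)
$q = \frac{661}{30}$ ($q = 24 - \left(2 - \frac{1}{6 \cdot 5}\right) = 24 + \left(-2 + \frac{1}{6} \cdot \frac{1}{5}\right) = 24 + \left(-2 + \frac{1}{30}\right) = 24 - \frac{59}{30} = \frac{661}{30} \approx 22.033$)
$Z{\left(l,Y \right)} = \frac{661}{30}$
$\frac{\left(- \frac{22}{8} - 13\right) \left(-47\right)}{Z{\left(B{\left(-3,-3 \right)},2 \right)}} = \frac{\left(- \frac{22}{8} - 13\right) \left(-47\right)}{\frac{661}{30}} = \frac{30 \left(\left(-22\right) \frac{1}{8} - 13\right) \left(-47\right)}{661} = \frac{30 \left(- \frac{11}{4} - 13\right) \left(-47\right)}{661} = \frac{30 \left(\left(- \frac{63}{4}\right) \left(-47\right)\right)}{661} = \frac{30}{661} \cdot \frac{2961}{4} = \frac{44415}{1322}$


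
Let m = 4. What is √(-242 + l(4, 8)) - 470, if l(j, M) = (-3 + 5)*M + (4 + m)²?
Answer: -470 + 9*I*√2 ≈ -470.0 + 12.728*I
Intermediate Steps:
l(j, M) = 64 + 2*M (l(j, M) = (-3 + 5)*M + (4 + 4)² = 2*M + 8² = 2*M + 64 = 64 + 2*M)
√(-242 + l(4, 8)) - 470 = √(-242 + (64 + 2*8)) - 470 = √(-242 + (64 + 16)) - 470 = √(-242 + 80) - 470 = √(-162) - 470 = 9*I*√2 - 470 = -470 + 9*I*√2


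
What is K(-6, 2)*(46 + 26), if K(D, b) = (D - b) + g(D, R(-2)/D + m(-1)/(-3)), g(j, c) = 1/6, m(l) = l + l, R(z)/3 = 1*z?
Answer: -564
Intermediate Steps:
R(z) = 3*z (R(z) = 3*(1*z) = 3*z)
m(l) = 2*l
g(j, c) = 1/6
K(D, b) = 1/6 + D - b (K(D, b) = (D - b) + 1/6 = 1/6 + D - b)
K(-6, 2)*(46 + 26) = (1/6 - 6 - 1*2)*(46 + 26) = (1/6 - 6 - 2)*72 = -47/6*72 = -564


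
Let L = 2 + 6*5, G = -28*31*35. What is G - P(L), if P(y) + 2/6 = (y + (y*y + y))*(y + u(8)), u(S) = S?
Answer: -221699/3 ≈ -73900.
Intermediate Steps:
G = -30380 (G = -868*35 = -30380)
L = 32 (L = 2 + 30 = 32)
P(y) = -1/3 + (8 + y)*(y**2 + 2*y) (P(y) = -1/3 + (y + (y*y + y))*(y + 8) = -1/3 + (y + (y**2 + y))*(8 + y) = -1/3 + (y + (y + y**2))*(8 + y) = -1/3 + (y**2 + 2*y)*(8 + y) = -1/3 + (8 + y)*(y**2 + 2*y))
G - P(L) = -30380 - (-1/3 + 32**3 + 10*32**2 + 16*32) = -30380 - (-1/3 + 32768 + 10*1024 + 512) = -30380 - (-1/3 + 32768 + 10240 + 512) = -30380 - 1*130559/3 = -30380 - 130559/3 = -221699/3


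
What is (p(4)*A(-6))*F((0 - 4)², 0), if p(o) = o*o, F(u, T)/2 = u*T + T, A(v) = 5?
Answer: 0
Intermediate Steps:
F(u, T) = 2*T + 2*T*u (F(u, T) = 2*(u*T + T) = 2*(T*u + T) = 2*(T + T*u) = 2*T + 2*T*u)
p(o) = o²
(p(4)*A(-6))*F((0 - 4)², 0) = (4²*5)*(2*0*(1 + (0 - 4)²)) = (16*5)*(2*0*(1 + (-4)²)) = 80*(2*0*(1 + 16)) = 80*(2*0*17) = 80*0 = 0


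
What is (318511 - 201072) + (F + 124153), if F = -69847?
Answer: 171745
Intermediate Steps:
(318511 - 201072) + (F + 124153) = (318511 - 201072) + (-69847 + 124153) = 117439 + 54306 = 171745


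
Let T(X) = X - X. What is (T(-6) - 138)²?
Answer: 19044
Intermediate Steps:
T(X) = 0
(T(-6) - 138)² = (0 - 138)² = (-138)² = 19044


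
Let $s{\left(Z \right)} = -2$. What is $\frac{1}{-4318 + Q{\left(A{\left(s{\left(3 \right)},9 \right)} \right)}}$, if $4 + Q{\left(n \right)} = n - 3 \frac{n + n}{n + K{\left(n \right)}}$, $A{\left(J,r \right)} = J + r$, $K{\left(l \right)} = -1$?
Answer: $- \frac{1}{4322} \approx -0.00023137$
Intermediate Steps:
$Q{\left(n \right)} = -4 + n - \frac{6 n}{-1 + n}$ ($Q{\left(n \right)} = -4 + \left(n - 3 \frac{n + n}{n - 1}\right) = -4 + \left(n - 3 \frac{2 n}{-1 + n}\right) = -4 + \left(n - \frac{6 n}{-1 + n}\right) = -4 + n - \frac{6 n}{-1 + n}$)
$\frac{1}{-4318 + Q{\left(A{\left(s{\left(3 \right)},9 \right)} \right)}} = \frac{1}{-4318 + \frac{4 + \left(-2 + 9\right)^{2} - 11 \left(-2 + 9\right)}{-1 + \left(-2 + 9\right)}} = \frac{1}{-4318 + \frac{4 + 7^{2} - 77}{-1 + 7}} = \frac{1}{-4318 + \frac{4 + 49 - 77}{6}} = \frac{1}{-4318 + \frac{1}{6} \left(-24\right)} = \frac{1}{-4318 - 4} = \frac{1}{-4322} = - \frac{1}{4322}$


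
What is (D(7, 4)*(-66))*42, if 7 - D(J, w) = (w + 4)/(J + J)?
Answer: -17820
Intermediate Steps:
D(J, w) = 7 - (4 + w)/(2*J) (D(J, w) = 7 - (w + 4)/(J + J) = 7 - (4 + w)/(2*J))
(D(7, 4)*(-66))*42 = (((½)*(-4 - 1*4 + 14*7)/7)*(-66))*42 = (((½)*(⅐)*(-4 - 4 + 98))*(-66))*42 = (((½)*(⅐)*90)*(-66))*42 = ((45/7)*(-66))*42 = -2970/7*42 = -17820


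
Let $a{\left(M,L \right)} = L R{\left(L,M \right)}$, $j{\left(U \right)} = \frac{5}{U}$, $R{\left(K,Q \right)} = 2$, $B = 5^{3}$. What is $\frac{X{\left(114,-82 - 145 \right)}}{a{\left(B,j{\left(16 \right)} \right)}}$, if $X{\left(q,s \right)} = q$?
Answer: $\frac{912}{5} \approx 182.4$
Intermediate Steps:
$B = 125$
$a{\left(M,L \right)} = 2 L$ ($a{\left(M,L \right)} = L 2 = 2 L$)
$\frac{X{\left(114,-82 - 145 \right)}}{a{\left(B,j{\left(16 \right)} \right)}} = \frac{114}{2 \cdot \frac{5}{16}} = \frac{114}{\frac{5}{8}} = 114 \cdot \frac{8}{5} = \frac{912}{5}$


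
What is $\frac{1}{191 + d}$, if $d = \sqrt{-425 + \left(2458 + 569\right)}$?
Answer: $\frac{191}{33879} - \frac{\sqrt{2602}}{33879} \approx 0.0041321$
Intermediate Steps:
$d = \sqrt{2602}$ ($d = \sqrt{-425 + 3027} = \sqrt{2602} \approx 51.01$)
$\frac{1}{191 + d} = \frac{1}{191 + \sqrt{2602}}$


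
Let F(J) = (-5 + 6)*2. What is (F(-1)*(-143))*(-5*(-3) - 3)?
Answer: -3432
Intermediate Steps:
F(J) = 2 (F(J) = 1*2 = 2)
(F(-1)*(-143))*(-5*(-3) - 3) = (2*(-143))*(-5*(-3) - 3) = -286*(15 - 3) = -286*12 = -3432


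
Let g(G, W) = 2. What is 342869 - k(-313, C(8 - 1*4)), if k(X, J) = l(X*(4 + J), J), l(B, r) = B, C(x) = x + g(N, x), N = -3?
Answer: 345999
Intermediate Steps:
C(x) = 2 + x (C(x) = x + 2 = 2 + x)
k(X, J) = X*(4 + J)
342869 - k(-313, C(8 - 1*4)) = 342869 - (-313)*(4 + (2 + (8 - 1*4))) = 342869 - (-313)*(4 + (2 + (8 - 4))) = 342869 - (-313)*(4 + (2 + 4)) = 342869 - (-313)*(4 + 6) = 342869 - (-313)*10 = 342869 - 1*(-3130) = 342869 + 3130 = 345999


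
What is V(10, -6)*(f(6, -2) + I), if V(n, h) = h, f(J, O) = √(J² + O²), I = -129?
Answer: 774 - 12*√10 ≈ 736.05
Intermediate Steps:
V(10, -6)*(f(6, -2) + I) = -6*(√(6² + (-2)²) - 129) = -6*(√(36 + 4) - 129) = -6*(√40 - 129) = -6*(2*√10 - 129) = -6*(-129 + 2*√10) = 774 - 12*√10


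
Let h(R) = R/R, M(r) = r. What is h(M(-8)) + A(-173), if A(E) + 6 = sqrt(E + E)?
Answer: -5 + I*sqrt(346) ≈ -5.0 + 18.601*I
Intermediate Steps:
A(E) = -6 + sqrt(2)*sqrt(E) (A(E) = -6 + sqrt(E + E) = -6 + sqrt(2*E) = -6 + sqrt(2)*sqrt(E))
h(R) = 1
h(M(-8)) + A(-173) = 1 + (-6 + sqrt(2)*sqrt(-173)) = 1 + (-6 + sqrt(2)*(I*sqrt(173))) = 1 + (-6 + I*sqrt(346)) = -5 + I*sqrt(346)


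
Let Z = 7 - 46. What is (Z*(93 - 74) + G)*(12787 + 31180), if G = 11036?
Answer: 452640265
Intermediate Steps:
Z = -39
(Z*(93 - 74) + G)*(12787 + 31180) = (-39*(93 - 74) + 11036)*(12787 + 31180) = (-39*19 + 11036)*43967 = (-741 + 11036)*43967 = 10295*43967 = 452640265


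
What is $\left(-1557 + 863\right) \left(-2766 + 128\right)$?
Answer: $1830772$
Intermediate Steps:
$\left(-1557 + 863\right) \left(-2766 + 128\right) = \left(-694\right) \left(-2638\right) = 1830772$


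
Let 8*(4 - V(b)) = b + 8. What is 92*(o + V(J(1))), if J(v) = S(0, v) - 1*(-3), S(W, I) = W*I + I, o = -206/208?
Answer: 3611/26 ≈ 138.88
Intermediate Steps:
o = -103/104 (o = -206*1/208 = -103/104 ≈ -0.99039)
S(W, I) = I + I*W (S(W, I) = I*W + I = I + I*W)
J(v) = 3 + v (J(v) = v*(1 + 0) - 1*(-3) = v*1 + 3 = v + 3 = 3 + v)
V(b) = 3 - b/8 (V(b) = 4 - (b + 8)/8 = 4 - (8 + b)/8 = 4 + (-1 - b/8) = 3 - b/8)
92*(o + V(J(1))) = 92*(-103/104 + (3 - (3 + 1)/8)) = 92*(-103/104 + (3 - ⅛*4)) = 92*(-103/104 + (3 - ½)) = 92*(-103/104 + 5/2) = 92*(157/104) = 3611/26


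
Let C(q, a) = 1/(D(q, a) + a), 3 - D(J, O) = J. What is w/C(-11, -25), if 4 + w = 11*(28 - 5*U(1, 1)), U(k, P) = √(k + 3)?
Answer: -2134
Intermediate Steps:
D(J, O) = 3 - J
U(k, P) = √(3 + k)
C(q, a) = 1/(3 + a - q) (C(q, a) = 1/((3 - q) + a) = 1/(3 + a - q))
w = 194 (w = -4 + 11*(28 - 5*√(3 + 1)) = -4 + 11*(28 - 5*√4) = -4 + 11*(28 - 5*2) = -4 + 11*(28 - 10) = -4 + 11*18 = -4 + 198 = 194)
w/C(-11, -25) = 194/(1/(3 - 25 - 1*(-11))) = 194/(1/(3 - 25 + 11)) = 194/(1/(-11)) = 194/(-1/11) = 194*(-11) = -2134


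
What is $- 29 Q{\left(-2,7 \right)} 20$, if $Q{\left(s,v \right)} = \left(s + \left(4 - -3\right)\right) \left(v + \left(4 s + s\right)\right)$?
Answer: $8700$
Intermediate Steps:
$Q{\left(s,v \right)} = \left(7 + s\right) \left(v + 5 s\right)$ ($Q{\left(s,v \right)} = \left(s + \left(4 + 3\right)\right) \left(v + 5 s\right) = \left(s + 7\right) \left(v + 5 s\right) = \left(7 + s\right) \left(v + 5 s\right)$)
$- 29 Q{\left(-2,7 \right)} 20 = - 29 \left(5 \left(-2\right)^{2} + 7 \cdot 7 + 35 \left(-2\right) - 14\right) 20 = - 29 \left(5 \cdot 4 + 49 - 70 - 14\right) 20 = - 29 \left(20 + 49 - 70 - 14\right) 20 = \left(-29\right) \left(-15\right) 20 = 435 \cdot 20 = 8700$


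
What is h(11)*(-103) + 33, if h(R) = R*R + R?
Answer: -13563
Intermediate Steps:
h(R) = R + R² (h(R) = R² + R = R + R²)
h(11)*(-103) + 33 = (11*(1 + 11))*(-103) + 33 = (11*12)*(-103) + 33 = 132*(-103) + 33 = -13596 + 33 = -13563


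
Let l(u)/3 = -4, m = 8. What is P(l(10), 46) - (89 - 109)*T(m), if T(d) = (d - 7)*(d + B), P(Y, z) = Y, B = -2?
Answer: 108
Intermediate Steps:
l(u) = -12 (l(u) = 3*(-4) = -12)
T(d) = (-7 + d)*(-2 + d) (T(d) = (d - 7)*(d - 2) = (-7 + d)*(-2 + d))
P(l(10), 46) - (89 - 109)*T(m) = -12 - (89 - 109)*(14 + 8² - 9*8) = -12 - (-20)*(14 + 64 - 72) = -12 - (-20)*6 = -12 - 1*(-120) = -12 + 120 = 108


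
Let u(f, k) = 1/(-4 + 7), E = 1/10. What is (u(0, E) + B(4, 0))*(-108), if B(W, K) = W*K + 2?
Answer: -252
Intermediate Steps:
E = ⅒ ≈ 0.10000
u(f, k) = ⅓ (u(f, k) = 1/3 = ⅓)
B(W, K) = 2 + K*W (B(W, K) = K*W + 2 = 2 + K*W)
(u(0, E) + B(4, 0))*(-108) = (⅓ + (2 + 0*4))*(-108) = (⅓ + (2 + 0))*(-108) = (⅓ + 2)*(-108) = (7/3)*(-108) = -252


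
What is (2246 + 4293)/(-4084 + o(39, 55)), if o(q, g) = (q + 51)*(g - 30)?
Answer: -6539/1834 ≈ -3.5654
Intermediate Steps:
o(q, g) = (-30 + g)*(51 + q) (o(q, g) = (51 + q)*(-30 + g) = (-30 + g)*(51 + q))
(2246 + 4293)/(-4084 + o(39, 55)) = (2246 + 4293)/(-4084 + (-1530 - 30*39 + 51*55 + 55*39)) = 6539/(-4084 + (-1530 - 1170 + 2805 + 2145)) = 6539/(-4084 + 2250) = 6539/(-1834) = 6539*(-1/1834) = -6539/1834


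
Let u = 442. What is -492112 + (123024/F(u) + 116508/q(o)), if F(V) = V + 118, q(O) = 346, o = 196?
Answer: -2976369073/6055 ≈ -4.9156e+5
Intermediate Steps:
F(V) = 118 + V
-492112 + (123024/F(u) + 116508/q(o)) = -492112 + (123024/(118 + 442) + 116508/346) = -492112 + (123024/560 + 116508*(1/346)) = -492112 + (123024*(1/560) + 58254/173) = -492112 + (7689/35 + 58254/173) = -492112 + 3369087/6055 = -2976369073/6055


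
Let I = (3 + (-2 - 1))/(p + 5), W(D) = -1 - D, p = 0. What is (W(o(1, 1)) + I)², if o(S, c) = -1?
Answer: 0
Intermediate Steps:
I = 0 (I = (3 + (-2 - 1))/(0 + 5) = (3 - 3)/5 = 0*(⅕) = 0)
(W(o(1, 1)) + I)² = ((-1 - 1*(-1)) + 0)² = ((-1 + 1) + 0)² = (0 + 0)² = 0² = 0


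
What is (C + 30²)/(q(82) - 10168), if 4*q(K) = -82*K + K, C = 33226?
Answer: -68252/23657 ≈ -2.8851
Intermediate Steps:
q(K) = -81*K/4 (q(K) = (-82*K + K)/4 = (-81*K)/4 = -81*K/4)
(C + 30²)/(q(82) - 10168) = (33226 + 30²)/(-81/4*82 - 10168) = (33226 + 900)/(-3321/2 - 10168) = 34126/(-23657/2) = 34126*(-2/23657) = -68252/23657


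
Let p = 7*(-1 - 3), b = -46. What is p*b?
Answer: 1288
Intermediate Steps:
p = -28 (p = 7*(-4) = -28)
p*b = -28*(-46) = 1288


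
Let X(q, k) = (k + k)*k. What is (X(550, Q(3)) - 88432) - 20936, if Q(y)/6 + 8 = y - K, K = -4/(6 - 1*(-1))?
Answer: -5289840/49 ≈ -1.0796e+5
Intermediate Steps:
K = -4/7 (K = -4/(6 + 1) = -4/7 ≈ -0.57143)
Q(y) = -312/7 + 6*y (Q(y) = -48 + 6*(y - 1*(-4/7)) = -48 + 6*(y + 4/7) = -48 + 6*(4/7 + y) = -48 + (24/7 + 6*y) = -312/7 + 6*y)
X(q, k) = 2*k² (X(q, k) = (2*k)*k = 2*k²)
(X(550, Q(3)) - 88432) - 20936 = (2*(-312/7 + 6*3)² - 88432) - 20936 = (2*(-312/7 + 18)² - 88432) - 20936 = (2*(-186/7)² - 88432) - 20936 = (2*(34596/49) - 88432) - 20936 = (69192/49 - 88432) - 20936 = -4263976/49 - 20936 = -5289840/49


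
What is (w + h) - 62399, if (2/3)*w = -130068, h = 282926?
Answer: 25425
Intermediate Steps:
w = -195102 (w = (3/2)*(-130068) = -195102)
(w + h) - 62399 = (-195102 + 282926) - 62399 = 87824 - 62399 = 25425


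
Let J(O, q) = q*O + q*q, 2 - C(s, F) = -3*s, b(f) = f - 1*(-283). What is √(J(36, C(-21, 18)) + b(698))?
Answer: √2506 ≈ 50.060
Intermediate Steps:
b(f) = 283 + f (b(f) = f + 283 = 283 + f)
C(s, F) = 2 + 3*s (C(s, F) = 2 - (-3)*s = 2 + 3*s)
J(O, q) = q² + O*q (J(O, q) = O*q + q² = q² + O*q)
√(J(36, C(-21, 18)) + b(698)) = √((2 + 3*(-21))*(36 + (2 + 3*(-21))) + (283 + 698)) = √((2 - 63)*(36 + (2 - 63)) + 981) = √(-61*(36 - 61) + 981) = √(-61*(-25) + 981) = √(1525 + 981) = √2506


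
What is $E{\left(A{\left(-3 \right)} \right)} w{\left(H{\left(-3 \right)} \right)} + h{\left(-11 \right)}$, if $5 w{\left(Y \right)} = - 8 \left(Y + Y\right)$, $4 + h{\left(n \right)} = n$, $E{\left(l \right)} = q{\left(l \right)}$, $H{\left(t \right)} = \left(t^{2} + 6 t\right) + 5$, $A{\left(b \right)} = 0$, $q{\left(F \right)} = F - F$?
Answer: $-15$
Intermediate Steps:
$q{\left(F \right)} = 0$
$H{\left(t \right)} = 5 + t^{2} + 6 t$
$E{\left(l \right)} = 0$
$h{\left(n \right)} = -4 + n$
$w{\left(Y \right)} = - \frac{16 Y}{5}$ ($w{\left(Y \right)} = \frac{\left(-8\right) \left(Y + Y\right)}{5} = \frac{\left(-8\right) 2 Y}{5} = \frac{\left(-16\right) Y}{5} = - \frac{16 Y}{5}$)
$E{\left(A{\left(-3 \right)} \right)} w{\left(H{\left(-3 \right)} \right)} + h{\left(-11 \right)} = 0 \left(- \frac{16 \left(5 + \left(-3\right)^{2} + 6 \left(-3\right)\right)}{5}\right) - 15 = 0 \left(- \frac{16 \left(5 + 9 - 18\right)}{5}\right) - 15 = 0 \left(\left(- \frac{16}{5}\right) \left(-4\right)\right) - 15 = 0 \cdot \frac{64}{5} - 15 = 0 - 15 = -15$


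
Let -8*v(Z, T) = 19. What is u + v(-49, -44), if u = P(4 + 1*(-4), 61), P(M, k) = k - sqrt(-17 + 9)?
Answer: 469/8 - 2*I*sqrt(2) ≈ 58.625 - 2.8284*I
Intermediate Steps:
v(Z, T) = -19/8 (v(Z, T) = -1/8*19 = -19/8)
P(M, k) = k - 2*I*sqrt(2) (P(M, k) = k - sqrt(-8) = k - 2*I*sqrt(2))
u = 61 - 2*I*sqrt(2) ≈ 61.0 - 2.8284*I
u + v(-49, -44) = (61 - 2*I*sqrt(2)) - 19/8 = 469/8 - 2*I*sqrt(2)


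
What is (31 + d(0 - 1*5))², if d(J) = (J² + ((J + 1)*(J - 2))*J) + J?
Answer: 7921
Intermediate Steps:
d(J) = J + J² + J*(1 + J)*(-2 + J) (d(J) = (J² + ((1 + J)*(-2 + J))*J) + J = (J² + J*(1 + J)*(-2 + J)) + J = J + J² + J*(1 + J)*(-2 + J))
(31 + d(0 - 1*5))² = (31 + ((0 - 1*5)³ - (0 - 1*5)))² = (31 + ((0 - 5)³ - (0 - 5)))² = (31 + ((-5)³ - 1*(-5)))² = (31 + (-125 + 5))² = (31 - 120)² = (-89)² = 7921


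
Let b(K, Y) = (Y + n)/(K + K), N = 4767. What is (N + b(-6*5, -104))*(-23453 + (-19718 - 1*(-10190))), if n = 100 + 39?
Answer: -1886414257/12 ≈ -1.5720e+8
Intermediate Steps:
n = 139
b(K, Y) = (139 + Y)/(2*K) (b(K, Y) = (Y + 139)/(K + K) = (139 + Y)/((2*K)) = (139 + Y)*(1/(2*K)) = (139 + Y)/(2*K))
(N + b(-6*5, -104))*(-23453 + (-19718 - 1*(-10190))) = (4767 + (139 - 104)/(2*((-6*5))))*(-23453 + (-19718 - 1*(-10190))) = (4767 + (½)*35/(-30))*(-23453 + (-19718 + 10190)) = (4767 + (½)*(-1/30)*35)*(-23453 - 9528) = (4767 - 7/12)*(-32981) = (57197/12)*(-32981) = -1886414257/12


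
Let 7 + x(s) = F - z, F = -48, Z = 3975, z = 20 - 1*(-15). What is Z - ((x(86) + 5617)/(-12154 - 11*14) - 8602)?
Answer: 154803243/12308 ≈ 12577.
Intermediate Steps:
z = 35 (z = 20 + 15 = 35)
x(s) = -90 (x(s) = -7 + (-48 - 1*35) = -7 + (-48 - 35) = -7 - 83 = -90)
Z - ((x(86) + 5617)/(-12154 - 11*14) - 8602) = 3975 - ((-90 + 5617)/(-12154 - 11*14) - 8602) = 3975 - (5527/(-12154 - 154) - 8602) = 3975 - (5527/(-12308) - 8602) = 3975 - (5527*(-1/12308) - 8602) = 3975 - (-5527/12308 - 8602) = 3975 - 1*(-105878943/12308) = 3975 + 105878943/12308 = 154803243/12308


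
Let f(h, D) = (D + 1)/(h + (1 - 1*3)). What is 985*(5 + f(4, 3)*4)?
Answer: 12805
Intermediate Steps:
f(h, D) = (1 + D)/(-2 + h) (f(h, D) = (1 + D)/(h + (1 - 3)) = (1 + D)/(h - 2) = (1 + D)/(-2 + h))
985*(5 + f(4, 3)*4) = 985*(5 + ((1 + 3)/(-2 + 4))*4) = 985*(5 + (4/2)*4) = 985*(5 + ((1/2)*4)*4) = 985*(5 + 2*4) = 985*(5 + 8) = 985*13 = 12805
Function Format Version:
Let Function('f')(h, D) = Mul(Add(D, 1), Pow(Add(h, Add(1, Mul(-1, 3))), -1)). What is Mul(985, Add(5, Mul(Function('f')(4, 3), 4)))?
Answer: 12805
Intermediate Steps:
Function('f')(h, D) = Mul(Pow(Add(-2, h), -1), Add(1, D)) (Function('f')(h, D) = Mul(Add(1, D), Pow(Add(h, Add(1, -3)), -1)) = Mul(Add(1, D), Pow(Add(h, -2), -1)) = Mul(Add(1, D), Pow(Add(-2, h), -1)) = Mul(Pow(Add(-2, h), -1), Add(1, D)))
Mul(985, Add(5, Mul(Function('f')(4, 3), 4))) = Mul(985, Add(5, Mul(Mul(Pow(Add(-2, 4), -1), Add(1, 3)), 4))) = Mul(985, Add(5, Mul(Mul(Pow(2, -1), 4), 4))) = Mul(985, Add(5, Mul(Mul(Rational(1, 2), 4), 4))) = Mul(985, Add(5, Mul(2, 4))) = Mul(985, Add(5, 8)) = Mul(985, 13) = 12805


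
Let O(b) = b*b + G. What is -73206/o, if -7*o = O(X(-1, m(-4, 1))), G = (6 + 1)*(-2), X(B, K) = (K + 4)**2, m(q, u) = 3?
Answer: 73206/341 ≈ 214.68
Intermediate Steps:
X(B, K) = (4 + K)**2
G = -14 (G = 7*(-2) = -14)
O(b) = -14 + b**2 (O(b) = b*b - 14 = b**2 - 14 = -14 + b**2)
o = -341 (o = -(-14 + ((4 + 3)**2)**2)/7 = -(-14 + (7**2)**2)/7 = -(-14 + 49**2)/7 = -(-14 + 2401)/7 = -1/7*2387 = -341)
-73206/o = -73206/(-341) = -73206*(-1/341) = 73206/341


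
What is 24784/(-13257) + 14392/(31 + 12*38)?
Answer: 178724936/6456159 ≈ 27.683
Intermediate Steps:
24784/(-13257) + 14392/(31 + 12*38) = 24784*(-1/13257) + 14392/(31 + 456) = -24784/13257 + 14392/487 = 178724936/6456159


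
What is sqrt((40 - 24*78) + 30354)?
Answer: sqrt(28522) ≈ 168.88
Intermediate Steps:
sqrt((40 - 24*78) + 30354) = sqrt((40 - 1872) + 30354) = sqrt(-1832 + 30354) = sqrt(28522)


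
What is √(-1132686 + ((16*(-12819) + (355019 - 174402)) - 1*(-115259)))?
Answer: I*√1041914 ≈ 1020.7*I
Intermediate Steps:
√(-1132686 + ((16*(-12819) + (355019 - 174402)) - 1*(-115259))) = √(-1132686 + ((-205104 + 180617) + 115259)) = √(-1132686 + (-24487 + 115259)) = √(-1132686 + 90772) = √(-1041914) = I*√1041914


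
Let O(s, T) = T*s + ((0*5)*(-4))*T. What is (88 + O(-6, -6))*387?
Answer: 47988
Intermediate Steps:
O(s, T) = T*s (O(s, T) = T*s + (0*(-4))*T = T*s + 0*T = T*s + 0 = T*s)
(88 + O(-6, -6))*387 = (88 - 6*(-6))*387 = (88 + 36)*387 = 124*387 = 47988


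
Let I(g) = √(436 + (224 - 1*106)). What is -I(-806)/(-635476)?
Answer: √554/635476 ≈ 3.7039e-5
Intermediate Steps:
I(g) = √554 (I(g) = √(436 + (224 - 106)) = √(436 + 118) = √554)
-I(-806)/(-635476) = -√554/(-635476) = -√554*(-1/635476) = √554/635476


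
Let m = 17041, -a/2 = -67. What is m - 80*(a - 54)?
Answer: 10641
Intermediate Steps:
a = 134 (a = -2*(-67) = 134)
m - 80*(a - 54) = 17041 - 80*(134 - 54) = 17041 - 80*80 = 17041 - 6400 = 10641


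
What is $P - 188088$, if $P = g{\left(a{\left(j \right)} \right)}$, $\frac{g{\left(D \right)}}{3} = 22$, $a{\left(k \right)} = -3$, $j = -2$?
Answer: $-188022$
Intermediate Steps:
$g{\left(D \right)} = 66$ ($g{\left(D \right)} = 3 \cdot 22 = 66$)
$P = 66$
$P - 188088 = 66 - 188088 = -188022$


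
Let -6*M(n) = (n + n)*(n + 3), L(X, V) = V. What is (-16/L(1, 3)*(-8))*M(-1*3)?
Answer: 0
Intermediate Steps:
M(n) = -n*(3 + n)/3 (M(n) = -(n + n)*(n + 3)/6 = -2*n*(3 + n)/6 = -n*(3 + n)/3)
(-16/L(1, 3)*(-8))*M(-1*3) = (-16/3*(-8))*(-(-1*3)*(3 - 1*3)/3) = (-16*1/3*(-8))*(-1/3*(-3)*(3 - 3)) = (-16/3*(-8))*(-1/3*(-3)*0) = (128/3)*0 = 0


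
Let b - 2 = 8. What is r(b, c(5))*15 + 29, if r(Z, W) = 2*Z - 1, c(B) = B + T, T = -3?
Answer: 314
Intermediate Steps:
b = 10 (b = 2 + 8 = 10)
c(B) = -3 + B (c(B) = B - 3 = -3 + B)
r(Z, W) = -1 + 2*Z
r(b, c(5))*15 + 29 = (-1 + 2*10)*15 + 29 = (-1 + 20)*15 + 29 = 19*15 + 29 = 285 + 29 = 314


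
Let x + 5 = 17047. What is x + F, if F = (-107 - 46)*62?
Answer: 7556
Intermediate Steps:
x = 17042 (x = -5 + 17047 = 17042)
F = -9486 (F = -153*62 = -9486)
x + F = 17042 - 9486 = 7556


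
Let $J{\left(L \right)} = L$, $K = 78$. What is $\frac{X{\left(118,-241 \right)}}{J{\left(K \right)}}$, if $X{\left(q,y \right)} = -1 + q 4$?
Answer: $\frac{157}{26} \approx 6.0385$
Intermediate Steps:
$X{\left(q,y \right)} = -1 + 4 q$
$\frac{X{\left(118,-241 \right)}}{J{\left(K \right)}} = \frac{-1 + 4 \cdot 118}{78} = \left(-1 + 472\right) \frac{1}{78} = 471 \cdot \frac{1}{78} = \frac{157}{26}$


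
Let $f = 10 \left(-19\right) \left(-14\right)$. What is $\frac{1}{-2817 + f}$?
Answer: $- \frac{1}{157} \approx -0.0063694$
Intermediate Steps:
$f = 2660$ ($f = \left(-190\right) \left(-14\right) = 2660$)
$\frac{1}{-2817 + f} = \frac{1}{-2817 + 2660} = \frac{1}{-157} = - \frac{1}{157}$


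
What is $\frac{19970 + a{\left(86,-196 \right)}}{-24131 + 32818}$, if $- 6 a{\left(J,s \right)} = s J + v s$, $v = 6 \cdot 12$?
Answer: $\frac{75394}{26061} \approx 2.893$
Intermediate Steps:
$v = 72$
$a{\left(J,s \right)} = - 12 s - \frac{J s}{6}$ ($a{\left(J,s \right)} = - \frac{s J + 72 s}{6} = - \frac{J s + 72 s}{6} = - \frac{72 s + J s}{6} = - 12 s - \frac{J s}{6}$)
$\frac{19970 + a{\left(86,-196 \right)}}{-24131 + 32818} = \frac{19970 - - \frac{98 \left(72 + 86\right)}{3}}{-24131 + 32818} = \frac{19970 - \left(- \frac{98}{3}\right) 158}{8687} = \left(19970 + \frac{15484}{3}\right) \frac{1}{8687} = \frac{75394}{3} \cdot \frac{1}{8687} = \frac{75394}{26061}$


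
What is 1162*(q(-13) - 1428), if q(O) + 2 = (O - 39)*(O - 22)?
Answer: 453180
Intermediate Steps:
q(O) = -2 + (-39 + O)*(-22 + O) (q(O) = -2 + (O - 39)*(O - 22) = -2 + (-39 + O)*(-22 + O))
1162*(q(-13) - 1428) = 1162*((856 + (-13)**2 - 61*(-13)) - 1428) = 1162*((856 + 169 + 793) - 1428) = 1162*(1818 - 1428) = 1162*390 = 453180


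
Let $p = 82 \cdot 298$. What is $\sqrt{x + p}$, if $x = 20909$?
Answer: $\sqrt{45345} \approx 212.94$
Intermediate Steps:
$p = 24436$
$\sqrt{x + p} = \sqrt{20909 + 24436} = \sqrt{45345}$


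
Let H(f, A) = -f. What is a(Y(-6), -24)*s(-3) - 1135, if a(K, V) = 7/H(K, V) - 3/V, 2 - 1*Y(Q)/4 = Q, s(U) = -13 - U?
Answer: -18145/16 ≈ -1134.1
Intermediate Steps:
Y(Q) = 8 - 4*Q
a(K, V) = -7/K - 3/V (a(K, V) = 7/((-K)) - 3/V = 7*(-1/K) - 3/V = -7/K - 3/V)
a(Y(-6), -24)*s(-3) - 1135 = (-7/(8 - 4*(-6)) - 3/(-24))*(-13 - 1*(-3)) - 1135 = (-7/(8 + 24) - 3*(-1/24))*(-13 + 3) - 1135 = (-7/32 + ⅛)*(-10) - 1135 = -3/32*(-10) - 1135 = 15/16 - 1135 = -18145/16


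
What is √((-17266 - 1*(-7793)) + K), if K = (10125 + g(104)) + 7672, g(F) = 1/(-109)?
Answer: √98897335/109 ≈ 91.236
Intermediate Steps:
g(F) = -1/109
K = 1939872/109 (K = (10125 - 1/109) + 7672 = 1103624/109 + 7672 = 1939872/109 ≈ 17797.)
√((-17266 - 1*(-7793)) + K) = √((-17266 - 1*(-7793)) + 1939872/109) = √((-17266 + 7793) + 1939872/109) = √(-9473 + 1939872/109) = √(907315/109) = √98897335/109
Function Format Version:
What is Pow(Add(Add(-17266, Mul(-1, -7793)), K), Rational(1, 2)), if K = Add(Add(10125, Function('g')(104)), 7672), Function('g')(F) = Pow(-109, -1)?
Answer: Mul(Rational(1, 109), Pow(98897335, Rational(1, 2))) ≈ 91.236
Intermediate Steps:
Function('g')(F) = Rational(-1, 109)
K = Rational(1939872, 109) (K = Add(Add(10125, Rational(-1, 109)), 7672) = Add(Rational(1103624, 109), 7672) = Rational(1939872, 109) ≈ 17797.)
Pow(Add(Add(-17266, Mul(-1, -7793)), K), Rational(1, 2)) = Pow(Add(Add(-17266, Mul(-1, -7793)), Rational(1939872, 109)), Rational(1, 2)) = Pow(Add(Add(-17266, 7793), Rational(1939872, 109)), Rational(1, 2)) = Pow(Add(-9473, Rational(1939872, 109)), Rational(1, 2)) = Pow(Rational(907315, 109), Rational(1, 2)) = Mul(Rational(1, 109), Pow(98897335, Rational(1, 2)))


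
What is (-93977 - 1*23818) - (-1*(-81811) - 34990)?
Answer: -164616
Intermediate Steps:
(-93977 - 1*23818) - (-1*(-81811) - 34990) = (-93977 - 23818) - (81811 - 34990) = -117795 - 1*46821 = -117795 - 46821 = -164616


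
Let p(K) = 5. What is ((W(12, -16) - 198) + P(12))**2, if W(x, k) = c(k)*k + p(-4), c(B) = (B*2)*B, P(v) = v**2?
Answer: 67914081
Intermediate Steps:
c(B) = 2*B**2 (c(B) = (2*B)*B = 2*B**2)
W(x, k) = 5 + 2*k**3 (W(x, k) = (2*k**2)*k + 5 = 2*k**3 + 5 = 5 + 2*k**3)
((W(12, -16) - 198) + P(12))**2 = (((5 + 2*(-16)**3) - 198) + 12**2)**2 = (((5 + 2*(-4096)) - 198) + 144)**2 = (((5 - 8192) - 198) + 144)**2 = ((-8187 - 198) + 144)**2 = (-8385 + 144)**2 = (-8241)**2 = 67914081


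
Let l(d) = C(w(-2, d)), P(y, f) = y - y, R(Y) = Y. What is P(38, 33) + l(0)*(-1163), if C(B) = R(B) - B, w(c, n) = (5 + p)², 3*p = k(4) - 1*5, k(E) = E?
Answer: 0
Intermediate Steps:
p = -⅓ (p = (4 - 1*5)/3 = (4 - 5)/3 = (⅓)*(-1) = -⅓ ≈ -0.33333)
P(y, f) = 0
w(c, n) = 196/9 (w(c, n) = (5 - ⅓)² = (14/3)² = 196/9)
C(B) = 0 (C(B) = B - B = 0)
l(d) = 0
P(38, 33) + l(0)*(-1163) = 0 + 0*(-1163) = 0 + 0 = 0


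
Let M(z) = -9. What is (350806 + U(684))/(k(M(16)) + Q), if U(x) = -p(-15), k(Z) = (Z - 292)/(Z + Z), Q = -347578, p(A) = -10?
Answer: -6314688/6256103 ≈ -1.0094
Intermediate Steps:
k(Z) = (-292 + Z)/(2*Z) (k(Z) = (-292 + Z)/((2*Z)) = (-292 + Z)*(1/(2*Z)) = (-292 + Z)/(2*Z))
U(x) = 10 (U(x) = -1*(-10) = 10)
(350806 + U(684))/(k(M(16)) + Q) = (350806 + 10)/((½)*(-292 - 9)/(-9) - 347578) = 350816/((½)*(-⅑)*(-301) - 347578) = 350816/(301/18 - 347578) = 350816/(-6256103/18) = 350816*(-18/6256103) = -6314688/6256103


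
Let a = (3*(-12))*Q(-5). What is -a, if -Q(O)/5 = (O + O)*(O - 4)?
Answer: -16200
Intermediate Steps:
Q(O) = -10*O*(-4 + O) (Q(O) = -5*(O + O)*(O - 4) = -5*2*O*(-4 + O) = -10*O*(-4 + O))
a = 16200 (a = (3*(-12))*(10*(-5)*(4 - 1*(-5))) = -360*(-5)*(4 + 5) = -360*(-5)*9 = -36*(-450) = 16200)
-a = -1*16200 = -16200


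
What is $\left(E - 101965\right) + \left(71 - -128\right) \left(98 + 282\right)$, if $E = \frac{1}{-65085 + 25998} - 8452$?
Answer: $- \frac{1360110340}{39087} \approx -34797.0$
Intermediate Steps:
$E = - \frac{330363325}{39087}$ ($E = \frac{1}{-39087} - 8452 = - \frac{1}{39087} - 8452 = - \frac{330363325}{39087} \approx -8452.0$)
$\left(E - 101965\right) + \left(71 - -128\right) \left(98 + 282\right) = \left(- \frac{330363325}{39087} - 101965\right) + \left(71 - -128\right) \left(98 + 282\right) = \left(- \frac{330363325}{39087} - 101965\right) + \left(71 + 128\right) 380 = \left(- \frac{330363325}{39087} - 101965\right) + 199 \cdot 380 = - \frac{4315869280}{39087} + 75620 = - \frac{1360110340}{39087}$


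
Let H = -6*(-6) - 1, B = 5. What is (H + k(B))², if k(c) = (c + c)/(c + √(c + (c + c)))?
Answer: 1615 - 80*√15 ≈ 1305.2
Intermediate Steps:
H = 35 (H = 36 - 1 = 35)
k(c) = 2*c/(c + √3*√c) (k(c) = (2*c)/(c + √(c + 2*c)) = (2*c)/(c + √(3*c)) = (2*c)/(c + √3*√c) = 2*c/(c + √3*√c))
(H + k(B))² = (35 + 2*5/(5 + √3*√5))² = (35 + 2*5/(5 + √15))² = (35 + 10/(5 + √15))²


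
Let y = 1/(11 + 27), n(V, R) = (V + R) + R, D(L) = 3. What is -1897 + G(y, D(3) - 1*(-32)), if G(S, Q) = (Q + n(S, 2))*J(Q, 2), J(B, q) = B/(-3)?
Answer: -268163/114 ≈ -2352.3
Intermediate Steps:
J(B, q) = -B/3 (J(B, q) = B*(-⅓) = -B/3)
n(V, R) = V + 2*R (n(V, R) = (R + V) + R = V + 2*R)
y = 1/38 ≈ 0.026316
G(S, Q) = -Q*(4 + Q + S)/3 (G(S, Q) = (Q + (S + 2*2))*(-Q/3) = (Q + (S + 4))*(-Q/3) = (Q + (4 + S))*(-Q/3) = (4 + Q + S)*(-Q/3) = -Q*(4 + Q + S)/3)
-1897 + G(y, D(3) - 1*(-32)) = -1897 - (3 - 1*(-32))*(4 + (3 - 1*(-32)) + 1/38)/3 = -1897 - (3 + 32)*(4 + (3 + 32) + 1/38)/3 = -1897 - ⅓*35*(4 + 35 + 1/38) = -1897 - ⅓*35*1483/38 = -1897 - 51905/114 = -268163/114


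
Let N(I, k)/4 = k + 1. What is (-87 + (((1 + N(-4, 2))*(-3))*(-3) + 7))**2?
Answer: 1369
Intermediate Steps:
N(I, k) = 4 + 4*k (N(I, k) = 4*(k + 1) = 4*(1 + k) = 4 + 4*k)
(-87 + (((1 + N(-4, 2))*(-3))*(-3) + 7))**2 = (-87 + (((1 + (4 + 4*2))*(-3))*(-3) + 7))**2 = (-87 + (((1 + (4 + 8))*(-3))*(-3) + 7))**2 = (-87 + (((1 + 12)*(-3))*(-3) + 7))**2 = (-87 + ((13*(-3))*(-3) + 7))**2 = (-87 + (-39*(-3) + 7))**2 = (-87 + (117 + 7))**2 = (-87 + 124)**2 = 37**2 = 1369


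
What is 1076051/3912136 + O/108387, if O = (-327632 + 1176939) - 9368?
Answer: 3402585539441/424024684632 ≈ 8.0245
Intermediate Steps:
O = 839939 (O = 849307 - 9368 = 839939)
1076051/3912136 + O/108387 = 1076051/3912136 + 839939/108387 = 3402585539441/424024684632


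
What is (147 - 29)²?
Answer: 13924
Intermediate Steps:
(147 - 29)² = 118² = 13924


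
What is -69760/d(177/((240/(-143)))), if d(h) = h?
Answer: 5580800/8437 ≈ 661.47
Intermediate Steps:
-69760/d(177/((240/(-143)))) = -69760/(177/((240/(-143)))) = -69760/(177/((240*(-1/143)))) = -69760/(177/(-240/143)) = -69760/(177*(-143/240)) = -69760/(-8437/80) = -69760*(-80/8437) = 5580800/8437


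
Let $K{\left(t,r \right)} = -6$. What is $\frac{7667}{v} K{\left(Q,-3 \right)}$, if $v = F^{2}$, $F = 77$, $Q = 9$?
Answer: $- \frac{4182}{539} \approx -7.7588$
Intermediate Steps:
$v = 5929$ ($v = 77^{2} = 5929$)
$\frac{7667}{v} K{\left(Q,-3 \right)} = \frac{7667}{5929} \left(-6\right) = 7667 \cdot \frac{1}{5929} \left(-6\right) = \frac{697}{539} \left(-6\right) = - \frac{4182}{539}$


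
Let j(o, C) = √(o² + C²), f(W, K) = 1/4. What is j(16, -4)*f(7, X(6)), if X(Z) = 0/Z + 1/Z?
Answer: √17 ≈ 4.1231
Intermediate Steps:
X(Z) = 1/Z (X(Z) = 0 + 1/Z = 1/Z)
f(W, K) = ¼
j(o, C) = √(C² + o²)
j(16, -4)*f(7, X(6)) = √((-4)² + 16²)*(¼) = √(16 + 256)*(¼) = √272*(¼) = (4*√17)*(¼) = √17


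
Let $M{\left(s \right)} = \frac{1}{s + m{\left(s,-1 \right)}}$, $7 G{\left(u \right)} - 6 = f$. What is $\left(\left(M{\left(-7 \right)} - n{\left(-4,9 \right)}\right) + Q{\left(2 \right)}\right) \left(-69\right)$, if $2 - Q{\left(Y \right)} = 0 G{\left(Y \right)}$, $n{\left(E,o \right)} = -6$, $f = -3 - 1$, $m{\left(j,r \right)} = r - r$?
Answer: $- \frac{3795}{7} \approx -542.14$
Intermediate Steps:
$m{\left(j,r \right)} = 0$
$f = -4$
$G{\left(u \right)} = \frac{2}{7}$ ($G{\left(u \right)} = \frac{6}{7} + \frac{1}{7} \left(-4\right) = \frac{6}{7} - \frac{4}{7} = \frac{2}{7}$)
$M{\left(s \right)} = \frac{1}{s}$ ($M{\left(s \right)} = \frac{1}{s + 0} = \frac{1}{s}$)
$Q{\left(Y \right)} = 2$ ($Q{\left(Y \right)} = 2 - 0 \cdot \frac{2}{7} = 2 - 0 = 2 + 0 = 2$)
$\left(\left(M{\left(-7 \right)} - n{\left(-4,9 \right)}\right) + Q{\left(2 \right)}\right) \left(-69\right) = \left(\left(\frac{1}{-7} - -6\right) + 2\right) \left(-69\right) = \left(\left(- \frac{1}{7} + 6\right) + 2\right) \left(-69\right) = \left(\frac{41}{7} + 2\right) \left(-69\right) = \frac{55}{7} \left(-69\right) = - \frac{3795}{7}$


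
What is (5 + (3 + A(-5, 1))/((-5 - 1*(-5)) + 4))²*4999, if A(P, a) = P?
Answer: 404919/4 ≈ 1.0123e+5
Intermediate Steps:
(5 + (3 + A(-5, 1))/((-5 - 1*(-5)) + 4))²*4999 = (5 + (3 - 5)/((-5 - 1*(-5)) + 4))²*4999 = (5 - 2/((-5 + 5) + 4))²*4999 = (5 - 2/(0 + 4))²*4999 = (5 - 2/4)²*4999 = (5 - 2*¼)²*4999 = (5 - ½)²*4999 = (9/2)²*4999 = (81/4)*4999 = 404919/4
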